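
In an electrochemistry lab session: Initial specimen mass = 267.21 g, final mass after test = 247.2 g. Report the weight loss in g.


Weight loss = initial − final
WL = 267.21 − 247.2 = 20.01 g

20.01 g


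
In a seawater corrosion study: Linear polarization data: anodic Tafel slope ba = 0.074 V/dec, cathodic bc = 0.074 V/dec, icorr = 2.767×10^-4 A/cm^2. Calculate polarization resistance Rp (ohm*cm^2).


Apply the Stern-Geary equation: Rp = ba*bc / (2.303*icorr*(ba+bc))
ba*bc = 0.074*0.074 = 0.005476
ba+bc = 0.148; 2.303*icorr*(ba+bc) = 2.303*2.767×10^-4*0.148 = 9.4311535×10^-5
Rp = 0.005476 / 9.4311535×10^-5 = 58.06 ohm*cm^2

58.06 ohm*cm^2


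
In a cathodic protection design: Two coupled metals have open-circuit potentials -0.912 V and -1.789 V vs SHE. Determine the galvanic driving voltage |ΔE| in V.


Driving voltage is the absolute potential difference.
|ΔE| = |-0.912 − (-1.789)| = 0.877 V

0.877 V


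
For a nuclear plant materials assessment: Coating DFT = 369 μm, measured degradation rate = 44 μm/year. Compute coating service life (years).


Service life = thickness / degradation rate
Life = 369 / 44 = 8.4 years

8.4 years


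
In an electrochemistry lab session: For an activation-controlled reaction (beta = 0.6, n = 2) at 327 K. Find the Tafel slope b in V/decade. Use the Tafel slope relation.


Apply the Tafel slope relation: b = 2.303*R*T/(beta*n*F)
Numerator: 2.303 * 8.314 * 327 = 6261.12
Denominator: 0.6 * 2 * 96485 = 115782.0
b = 6261.12 / 115782.0 = 0.0541 V/decade

0.0541 V/decade


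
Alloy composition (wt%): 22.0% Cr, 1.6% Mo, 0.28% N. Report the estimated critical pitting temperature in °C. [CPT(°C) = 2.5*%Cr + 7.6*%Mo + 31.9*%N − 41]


Apply the ASTM G48 empirical CPT estimate: CPT(°C) = 2.5*%Cr + 7.6*%Mo + 31.9*%N − 41
2.5*22.0 = 55; 7.6*1.6 = 12.16; 31.9*0.28 = 8.932
CPT = 55 + 12.16 + 8.932 − 41 = 35.092 °C
Rounded to 0.1 °C: CPT ≈ 35.1 °C

35.1 °C


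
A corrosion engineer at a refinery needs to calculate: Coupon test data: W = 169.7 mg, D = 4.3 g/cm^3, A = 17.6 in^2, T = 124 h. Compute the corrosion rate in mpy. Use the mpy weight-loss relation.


Apply the mpy weight-loss relation: CR = 534 * W / (D * A * T)
Numerator: 534 * 169.7 = 90619.8
Denominator: 4.3 * 17.6 * 124 = 9384.32
CR = 90619.8 / 9384.32 = 9.65651 mpy

9.65651 mpy


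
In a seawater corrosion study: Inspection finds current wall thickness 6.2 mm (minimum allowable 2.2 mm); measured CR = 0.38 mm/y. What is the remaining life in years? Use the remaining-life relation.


Apply the remaining-life relation: RL = (t_current − t_min) / CR
RL = (6.2 − 2.2) / 0.38 = 4.0 / 0.38 = 10.5 years

10.5 years


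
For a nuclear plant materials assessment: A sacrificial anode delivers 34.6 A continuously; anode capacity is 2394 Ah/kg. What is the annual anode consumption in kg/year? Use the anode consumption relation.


Annual consumption = current * hours per year / capacity
Rate = 34.6 * 8760 / 2394 = 126.6 kg/year

126.6 kg/year


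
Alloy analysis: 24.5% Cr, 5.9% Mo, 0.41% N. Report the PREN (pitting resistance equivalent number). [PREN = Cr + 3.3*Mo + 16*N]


Apply the PREN formula: PREN = Cr + 3.3*Mo + 16*N
PREN = 24.5 + 3.3*5.9 + 16*0.41
PREN = 24.5 + 19.47 + 6.56 = 50.53

50.53


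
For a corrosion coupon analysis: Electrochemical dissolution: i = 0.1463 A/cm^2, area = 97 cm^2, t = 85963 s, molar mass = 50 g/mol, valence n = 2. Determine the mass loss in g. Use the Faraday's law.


Apply Faraday's law: m = i*A*t*M / (n*F)
Total charge passed Q = i*A*t = 0.1463*97*85963 = 1219909.5293 C
m = Q*M/(n*F) = 1219909.5293*50/(2*96485) = 316.088 g

316.088 g


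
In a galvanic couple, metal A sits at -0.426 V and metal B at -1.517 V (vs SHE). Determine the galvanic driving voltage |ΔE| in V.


Driving voltage is the absolute potential difference.
|ΔE| = |-0.426 − (-1.517)| = 1.091 V

1.091 V


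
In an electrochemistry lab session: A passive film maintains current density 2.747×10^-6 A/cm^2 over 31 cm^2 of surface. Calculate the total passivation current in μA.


I = i_pass * A, then convert A → μA (×10^6)
I = 2.747×10^-6 * 31 * 10^6 = 85.16 μA

85.16 μA


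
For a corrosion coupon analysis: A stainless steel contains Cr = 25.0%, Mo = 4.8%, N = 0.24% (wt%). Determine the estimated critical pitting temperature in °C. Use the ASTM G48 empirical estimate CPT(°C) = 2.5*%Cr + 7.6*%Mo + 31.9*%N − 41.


Apply the ASTM G48 empirical CPT estimate: CPT(°C) = 2.5*%Cr + 7.6*%Mo + 31.9*%N − 41
2.5*25.0 = 62.5; 7.6*4.8 = 36.48; 31.9*0.24 = 7.656
CPT = 62.5 + 36.48 + 7.656 − 41 = 65.636 °C
Rounded to 0.1 °C: CPT ≈ 65.6 °C

65.6 °C


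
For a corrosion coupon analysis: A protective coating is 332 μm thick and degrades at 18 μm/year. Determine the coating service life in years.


Service life = thickness / degradation rate
Life = 332 / 18 = 18.4 years

18.4 years


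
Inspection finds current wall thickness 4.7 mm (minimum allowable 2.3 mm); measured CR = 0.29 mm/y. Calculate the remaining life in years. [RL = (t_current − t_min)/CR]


Apply the remaining-life relation: RL = (t_current − t_min) / CR
RL = (4.7 − 2.3) / 0.29 = 2.4 / 0.29 = 8.3 years

8.3 years


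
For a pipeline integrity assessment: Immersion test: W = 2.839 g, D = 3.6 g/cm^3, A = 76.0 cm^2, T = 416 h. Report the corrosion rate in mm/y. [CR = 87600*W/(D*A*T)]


Apply the mm/y weight-loss relation: CR = 87600 * W / (D * A * T)
Numerator: 87600 * 2.839 = 248696.4
Denominator: 3.6 * 76.0 * 416 = 113817.6
CR = 248696.4 / 113817.6 = 2.185043 mm/y

2.185043 mm/y


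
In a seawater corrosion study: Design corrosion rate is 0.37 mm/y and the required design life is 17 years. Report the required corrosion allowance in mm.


Corrosion allowance = CR × design life
CA = 0.37 * 17 = 6.29 mm

6.29 mm


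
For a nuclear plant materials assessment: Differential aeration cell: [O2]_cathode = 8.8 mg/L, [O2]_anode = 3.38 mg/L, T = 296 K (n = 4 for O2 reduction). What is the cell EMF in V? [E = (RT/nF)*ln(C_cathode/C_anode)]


Apply the Nernst concentration-cell relation: E = (RT/nF)*ln(C_cathode/C_anode)
RT/nF = 8.314*296/(4*96485) = 0.00637649 V
ln(8.8/3.38) = 0.95688
E = 0.00637649 * 0.95688 = 0.0061 V

0.0061 V


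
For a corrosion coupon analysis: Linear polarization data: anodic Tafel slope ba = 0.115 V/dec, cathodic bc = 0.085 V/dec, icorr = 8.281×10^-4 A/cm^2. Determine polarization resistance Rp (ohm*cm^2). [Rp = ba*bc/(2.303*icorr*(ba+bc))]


Apply the Stern-Geary equation: Rp = ba*bc / (2.303*icorr*(ba+bc))
ba*bc = 0.115*0.085 = 0.009775
ba+bc = 0.2; 2.303*icorr*(ba+bc) = 2.303*8.281×10^-4*0.2 = 3.8142286×10^-4
Rp = 0.009775 / 3.8142286×10^-4 = 25.63 ohm*cm^2

25.63 ohm*cm^2


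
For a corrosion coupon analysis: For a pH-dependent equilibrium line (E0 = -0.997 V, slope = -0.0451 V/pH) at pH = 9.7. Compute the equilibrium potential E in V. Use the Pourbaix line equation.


Apply the Pourbaix line equation: E = E0 + slope*pH
E = -0.997 + (-0.0451)*9.7 = -0.997 + (-0.43747) = -1.43447 V
Rounded to 4 decimal places: E = -1.4345 V

-1.4345 V


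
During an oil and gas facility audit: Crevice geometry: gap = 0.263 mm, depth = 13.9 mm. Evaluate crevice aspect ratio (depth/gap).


Aspect ratio = depth / gap
Ratio = 13.9 / 0.263 = 52.9

52.9


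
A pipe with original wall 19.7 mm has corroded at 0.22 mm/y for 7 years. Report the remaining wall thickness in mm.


Remaining wall = original − CR × time
t = 19.7 − 0.22*7 = 19.7 − 1.54 = 18.16 mm

18.16 mm


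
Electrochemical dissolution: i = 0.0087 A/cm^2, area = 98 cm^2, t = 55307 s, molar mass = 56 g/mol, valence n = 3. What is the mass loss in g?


Apply Faraday's law: m = i*A*t*M / (n*F)
Total charge passed Q = i*A*t = 0.0087*98*55307 = 47154.7482 C
m = Q*M/(n*F) = 47154.7482*56/(3*96485) = 9.123 g

9.123 g


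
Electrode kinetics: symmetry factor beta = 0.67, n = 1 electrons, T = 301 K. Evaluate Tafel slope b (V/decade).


Apply the Tafel slope relation: b = 2.303*R*T/(beta*n*F)
Numerator: 2.303 * 8.314 * 301 = 5763.29
Denominator: 0.67 * 1 * 96485 = 64644.95
b = 5763.29 / 64644.95 = 0.0892 V/decade

0.0892 V/decade


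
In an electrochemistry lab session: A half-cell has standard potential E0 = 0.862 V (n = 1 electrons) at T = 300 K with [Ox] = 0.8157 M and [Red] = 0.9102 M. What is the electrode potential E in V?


Apply the Nernst equation: E = E0 + (RT/nF)*ln([Ox]/[Red])
Step 1: RT/nF = 8.314*300/(1*96485) = 0.02585065 V
Step 2: [Ox]/[Red] = 0.8157/0.9102 = 0.896177
Step 3: ln(0.896177) = -0.109617
Step 4: correction = 0.02585065 * -0.109617 = -0.0028 V
E = 0.862 + -0.0028 = 0.8592 V

0.8592 V


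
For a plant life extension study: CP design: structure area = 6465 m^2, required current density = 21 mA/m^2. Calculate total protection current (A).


I = area * current density, then convert mA → A (÷1000)
I = 6465 * 21 / 1000 = 135.77 A

135.77 A


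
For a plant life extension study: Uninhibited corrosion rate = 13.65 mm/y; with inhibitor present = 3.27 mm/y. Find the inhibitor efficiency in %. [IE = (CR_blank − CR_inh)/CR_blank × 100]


Apply the inhibitor-efficiency definition: IE = (CR_blank − CR_inh)/CR_blank × 100
IE = (13.65 − 3.27) / 13.65 × 100
IE = 10.38 / 13.65 × 100 = 76.0 %

76.0 %


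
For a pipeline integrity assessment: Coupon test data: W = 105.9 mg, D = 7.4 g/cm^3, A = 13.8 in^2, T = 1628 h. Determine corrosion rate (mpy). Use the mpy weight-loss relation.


Apply the mpy weight-loss relation: CR = 534 * W / (D * A * T)
Numerator: 534 * 105.9 = 56550.6
Denominator: 7.4 * 13.8 * 1628 = 166251.36
CR = 56550.6 / 166251.36 = 0.3402 mpy

0.3402 mpy


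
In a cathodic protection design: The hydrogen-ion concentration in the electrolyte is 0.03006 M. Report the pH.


pH = −log10[H+]
pH = −log10(0.03006) = 1.52

1.52


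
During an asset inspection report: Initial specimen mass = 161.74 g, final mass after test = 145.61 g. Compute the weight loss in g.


Weight loss = initial − final
WL = 161.74 − 145.61 = 16.13 g

16.13 g


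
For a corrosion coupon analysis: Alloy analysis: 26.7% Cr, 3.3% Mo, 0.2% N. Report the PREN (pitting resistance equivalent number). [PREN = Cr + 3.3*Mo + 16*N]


Apply the PREN formula: PREN = Cr + 3.3*Mo + 16*N
PREN = 26.7 + 3.3*3.3 + 16*0.2
PREN = 26.7 + 10.89 + 3.2 = 40.79

40.79


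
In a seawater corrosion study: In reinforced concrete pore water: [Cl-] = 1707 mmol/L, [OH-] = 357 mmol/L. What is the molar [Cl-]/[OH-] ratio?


Threshold parameter = [Cl-] / [OH-] (molar basis; both in mmol/L, so units cancel)
Ratio = 1707 / 357 = 4.78

4.78


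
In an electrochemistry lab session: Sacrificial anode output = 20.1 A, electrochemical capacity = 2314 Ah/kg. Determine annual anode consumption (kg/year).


Annual consumption = current * hours per year / capacity
Rate = 20.1 * 8760 / 2314 = 76.1 kg/year

76.1 kg/year


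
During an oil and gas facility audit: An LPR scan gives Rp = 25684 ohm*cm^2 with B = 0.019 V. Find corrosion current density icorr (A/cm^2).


Apply the Stern-Geary relation: icorr = B / Rp
icorr = 0.019 / 25684 = 7.398×10^-7 A/cm^2

7.398×10^-7 A/cm^2


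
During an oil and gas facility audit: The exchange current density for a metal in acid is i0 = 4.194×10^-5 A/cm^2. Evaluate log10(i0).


i0 = 4.194×10^-5 A/cm^2
log10(i0) = -4.377

-4.377


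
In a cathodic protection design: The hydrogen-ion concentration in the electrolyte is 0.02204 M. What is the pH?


pH = −log10[H+]
pH = −log10(0.02204) = 1.66

1.66


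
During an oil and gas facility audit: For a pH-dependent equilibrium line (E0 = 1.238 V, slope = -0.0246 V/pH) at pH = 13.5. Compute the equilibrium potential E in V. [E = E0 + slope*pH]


Apply the Pourbaix line equation: E = E0 + slope*pH
E = 1.238 + (-0.0246)*13.5 = 1.238 + (-0.3321) = 0.9059 V
Rounded to 3 decimal places: E = 0.906 V

0.906 V


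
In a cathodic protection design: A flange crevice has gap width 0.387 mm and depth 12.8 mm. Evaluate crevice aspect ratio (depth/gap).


Aspect ratio = depth / gap
Ratio = 12.8 / 0.387 = 33.1

33.1


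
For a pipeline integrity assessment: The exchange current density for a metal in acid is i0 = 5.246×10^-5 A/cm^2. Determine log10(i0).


i0 = 5.246×10^-5 A/cm^2
log10(i0) = -4.28

-4.28


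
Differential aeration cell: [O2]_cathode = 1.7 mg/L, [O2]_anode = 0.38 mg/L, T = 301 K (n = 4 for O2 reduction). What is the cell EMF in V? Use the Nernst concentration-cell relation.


Apply the Nernst concentration-cell relation: E = (RT/nF)*ln(C_cathode/C_anode)
RT/nF = 8.314*301/(4*96485) = 0.0064842 V
ln(1.7/0.38) = 1.49821
E = 0.0064842 * 1.49821 = 0.00971 V

0.00971 V


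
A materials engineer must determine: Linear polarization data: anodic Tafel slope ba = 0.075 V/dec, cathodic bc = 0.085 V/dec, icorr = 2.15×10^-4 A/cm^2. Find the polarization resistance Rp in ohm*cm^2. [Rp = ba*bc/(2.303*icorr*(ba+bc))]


Apply the Stern-Geary equation: Rp = ba*bc / (2.303*icorr*(ba+bc))
ba*bc = 0.075*0.085 = 0.006375
ba+bc = 0.16; 2.303*icorr*(ba+bc) = 2.303*2.15×10^-4*0.16 = 7.92232×10^-5
Rp = 0.006375 / 7.92232×10^-5 = 80.5 ohm*cm^2

80.5 ohm*cm^2


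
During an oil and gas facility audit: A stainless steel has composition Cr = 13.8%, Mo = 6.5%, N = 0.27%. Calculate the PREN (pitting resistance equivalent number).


Apply the PREN formula: PREN = Cr + 3.3*Mo + 16*N
PREN = 13.8 + 3.3*6.5 + 16*0.27
PREN = 13.8 + 21.45 + 4.32 = 39.57

39.57


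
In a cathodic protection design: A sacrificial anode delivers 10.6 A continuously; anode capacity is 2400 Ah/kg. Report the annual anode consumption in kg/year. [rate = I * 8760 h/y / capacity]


Annual consumption = current * hours per year / capacity
Rate = 10.6 * 8760 / 2400 = 38.7 kg/year

38.7 kg/year


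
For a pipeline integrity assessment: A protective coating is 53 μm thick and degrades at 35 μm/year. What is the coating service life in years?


Service life = thickness / degradation rate
Life = 53 / 35 = 1.5 years

1.5 years


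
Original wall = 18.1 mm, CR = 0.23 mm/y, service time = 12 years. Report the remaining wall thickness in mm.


Remaining wall = original − CR × time
t = 18.1 − 0.23*12 = 18.1 − 2.76 = 15.34 mm

15.34 mm


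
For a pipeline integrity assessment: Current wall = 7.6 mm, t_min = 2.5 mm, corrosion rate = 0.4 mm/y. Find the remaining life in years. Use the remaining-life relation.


Apply the remaining-life relation: RL = (t_current − t_min) / CR
RL = (7.6 − 2.5) / 0.4 = 5.1 / 0.4 = 12.8 years

12.8 years


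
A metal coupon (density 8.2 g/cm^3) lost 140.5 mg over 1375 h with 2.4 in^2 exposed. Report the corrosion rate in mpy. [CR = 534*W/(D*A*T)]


Apply the mpy weight-loss relation: CR = 534 * W / (D * A * T)
Numerator: 534 * 140.5 = 75027.0
Denominator: 8.2 * 2.4 * 1375 = 27060.0
CR = 75027.0 / 27060.0 = 2.77262 mpy

2.77262 mpy


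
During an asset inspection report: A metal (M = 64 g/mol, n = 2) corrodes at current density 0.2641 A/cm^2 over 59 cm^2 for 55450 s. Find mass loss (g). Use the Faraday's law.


Apply Faraday's law: m = i*A*t*M / (n*F)
Total charge passed Q = i*A*t = 0.2641*59*55450 = 864016.355 C
m = Q*M/(n*F) = 864016.355*64/(2*96485) = 286.55774 g

286.55774 g


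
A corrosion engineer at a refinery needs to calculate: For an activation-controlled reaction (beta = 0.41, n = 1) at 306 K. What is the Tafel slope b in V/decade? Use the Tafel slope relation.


Apply the Tafel slope relation: b = 2.303*R*T/(beta*n*F)
Numerator: 2.303 * 8.314 * 306 = 5859.03
Denominator: 0.41 * 1 * 96485 = 39558.85
b = 5859.03 / 39558.85 = 0.148 V/decade

0.148 V/decade


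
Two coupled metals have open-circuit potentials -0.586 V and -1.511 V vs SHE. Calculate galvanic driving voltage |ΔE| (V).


Driving voltage is the absolute potential difference.
|ΔE| = |-0.586 − (-1.511)| = 0.925 V

0.925 V


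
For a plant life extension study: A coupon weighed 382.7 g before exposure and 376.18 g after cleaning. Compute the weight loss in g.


Weight loss = initial − final
WL = 382.7 − 376.18 = 6.52 g

6.52 g


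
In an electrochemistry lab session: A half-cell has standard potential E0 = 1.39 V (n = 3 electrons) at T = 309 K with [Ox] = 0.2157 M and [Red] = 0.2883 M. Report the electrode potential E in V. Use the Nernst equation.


Apply the Nernst equation: E = E0 + (RT/nF)*ln([Ox]/[Red])
Step 1: RT/nF = 8.314*309/(3*96485) = 0.00887539 V
Step 2: [Ox]/[Red] = 0.2157/0.2883 = 0.748179
Step 3: ln(0.748179) = -0.290113
Step 4: correction = 0.00887539 * -0.290113 = -0.0026 V
E = 1.39 + -0.0026 = 1.3874 V

1.3874 V


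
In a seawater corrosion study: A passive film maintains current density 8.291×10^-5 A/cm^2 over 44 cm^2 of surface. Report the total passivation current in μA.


I = i_pass * A, then convert A → μA (×10^6)
I = 8.291×10^-5 * 44 * 10^6 = 3648.04 μA

3648.04 μA


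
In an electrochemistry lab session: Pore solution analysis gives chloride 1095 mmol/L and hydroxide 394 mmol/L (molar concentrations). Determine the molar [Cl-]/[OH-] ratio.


Threshold parameter = [Cl-] / [OH-] (molar basis; both in mmol/L, so units cancel)
Ratio = 1095 / 394 = 2.78

2.78


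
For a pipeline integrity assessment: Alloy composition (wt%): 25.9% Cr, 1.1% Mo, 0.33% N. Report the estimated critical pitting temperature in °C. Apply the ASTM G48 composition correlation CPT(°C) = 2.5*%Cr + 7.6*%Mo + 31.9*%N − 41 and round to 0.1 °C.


Apply the ASTM G48 empirical CPT estimate: CPT(°C) = 2.5*%Cr + 7.6*%Mo + 31.9*%N − 41
2.5*25.9 = 64.75; 7.6*1.1 = 8.36; 31.9*0.33 = 10.527
CPT = 64.75 + 8.36 + 10.527 − 41 = 42.637 °C
Rounded to 0.1 °C: CPT ≈ 42.6 °C

42.6 °C


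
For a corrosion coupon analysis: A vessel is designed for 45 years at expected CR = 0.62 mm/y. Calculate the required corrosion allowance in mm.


Corrosion allowance = CR × design life
CA = 0.62 * 45 = 27.9 mm

27.9 mm


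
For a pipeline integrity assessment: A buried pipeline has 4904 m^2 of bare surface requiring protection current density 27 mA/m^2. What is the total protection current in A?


I = area * current density, then convert mA → A (÷1000)
I = 4904 * 27 / 1000 = 132.41 A

132.41 A


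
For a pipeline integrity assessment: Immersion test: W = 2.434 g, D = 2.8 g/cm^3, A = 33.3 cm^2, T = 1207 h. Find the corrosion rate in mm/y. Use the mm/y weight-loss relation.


Apply the mm/y weight-loss relation: CR = 87600 * W / (D * A * T)
Numerator: 87600 * 2.434 = 213218.4
Denominator: 2.8 * 33.3 * 1207 = 112540.68
CR = 213218.4 / 112540.68 = 1.89459 mm/y

1.89459 mm/y


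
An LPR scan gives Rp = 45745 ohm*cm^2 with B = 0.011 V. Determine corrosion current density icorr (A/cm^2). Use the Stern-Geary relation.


Apply the Stern-Geary relation: icorr = B / Rp
icorr = 0.011 / 45745 = 2.405×10^-7 A/cm^2

2.405×10^-7 A/cm^2


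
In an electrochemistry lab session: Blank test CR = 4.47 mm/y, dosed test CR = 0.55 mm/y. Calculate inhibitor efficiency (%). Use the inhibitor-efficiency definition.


Apply the inhibitor-efficiency definition: IE = (CR_blank − CR_inh)/CR_blank × 100
IE = (4.47 − 0.55) / 4.47 × 100
IE = 3.92 / 4.47 × 100 = 87.7 %

87.7 %


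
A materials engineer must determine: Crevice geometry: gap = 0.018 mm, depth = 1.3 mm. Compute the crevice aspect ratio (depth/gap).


Aspect ratio = depth / gap
Ratio = 1.3 / 0.018 = 72.2

72.2


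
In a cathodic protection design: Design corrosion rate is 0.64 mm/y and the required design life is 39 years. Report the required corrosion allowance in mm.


Corrosion allowance = CR × design life
CA = 0.64 * 39 = 24.96 mm

24.96 mm


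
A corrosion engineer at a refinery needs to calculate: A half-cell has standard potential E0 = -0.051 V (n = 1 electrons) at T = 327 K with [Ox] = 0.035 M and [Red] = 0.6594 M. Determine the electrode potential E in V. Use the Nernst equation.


Apply the Nernst equation: E = E0 + (RT/nF)*ln([Ox]/[Red])
Step 1: RT/nF = 8.314*327/(1*96485) = 0.02817721 V
Step 2: [Ox]/[Red] = 0.035/0.6594 = 0.053079
Step 3: ln(0.053079) = -2.935974
Step 4: correction = 0.02817721 * -2.935974 = -0.083 V
E = -0.051 + -0.083 = -0.134 V

-0.134 V


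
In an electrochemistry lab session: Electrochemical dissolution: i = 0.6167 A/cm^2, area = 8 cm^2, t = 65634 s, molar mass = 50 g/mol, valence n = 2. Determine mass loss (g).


Apply Faraday's law: m = i*A*t*M / (n*F)
Total charge passed Q = i*A*t = 0.6167*8*65634 = 323811.9024 C
m = Q*M/(n*F) = 323811.9024*50/(2*96485) = 83.90214 g

83.90214 g


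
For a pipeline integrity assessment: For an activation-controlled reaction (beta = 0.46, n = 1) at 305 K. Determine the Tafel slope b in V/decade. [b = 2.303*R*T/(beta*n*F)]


Apply the Tafel slope relation: b = 2.303*R*T/(beta*n*F)
Numerator: 2.303 * 8.314 * 305 = 5839.88
Denominator: 0.46 * 1 * 96485 = 44383.1
b = 5839.88 / 44383.1 = 0.1316 V/decade

0.1316 V/decade


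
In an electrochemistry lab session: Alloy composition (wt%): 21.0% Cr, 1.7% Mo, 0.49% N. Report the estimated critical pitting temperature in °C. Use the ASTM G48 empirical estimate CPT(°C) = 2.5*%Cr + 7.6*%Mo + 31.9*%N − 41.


Apply the ASTM G48 empirical CPT estimate: CPT(°C) = 2.5*%Cr + 7.6*%Mo + 31.9*%N − 41
2.5*21.0 = 52.5; 7.6*1.7 = 12.92; 31.9*0.49 = 15.631
CPT = 52.5 + 12.92 + 15.631 − 41 = 40.051 °C
Rounded to 0.1 °C: CPT ≈ 40.1 °C

40.1 °C


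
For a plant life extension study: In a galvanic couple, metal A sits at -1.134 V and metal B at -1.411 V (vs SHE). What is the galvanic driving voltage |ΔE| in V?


Driving voltage is the absolute potential difference.
|ΔE| = |-1.134 − (-1.411)| = 0.277 V

0.277 V


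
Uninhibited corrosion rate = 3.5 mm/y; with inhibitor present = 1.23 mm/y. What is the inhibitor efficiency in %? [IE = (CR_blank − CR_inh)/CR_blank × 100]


Apply the inhibitor-efficiency definition: IE = (CR_blank − CR_inh)/CR_blank × 100
IE = (3.5 − 1.23) / 3.5 × 100
IE = 2.27 / 3.5 × 100 = 64.9 %

64.9 %


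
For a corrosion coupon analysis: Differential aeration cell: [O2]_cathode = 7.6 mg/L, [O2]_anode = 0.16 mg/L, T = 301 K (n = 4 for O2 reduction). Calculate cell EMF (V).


Apply the Nernst concentration-cell relation: E = (RT/nF)*ln(C_cathode/C_anode)
RT/nF = 8.314*301/(4*96485) = 0.0064842 V
ln(7.6/0.16) = 3.86073
E = 0.0064842 * 3.86073 = 0.02503 V

0.02503 V


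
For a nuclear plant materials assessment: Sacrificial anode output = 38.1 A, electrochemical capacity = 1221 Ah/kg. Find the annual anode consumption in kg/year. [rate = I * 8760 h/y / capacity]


Annual consumption = current * hours per year / capacity
Rate = 38.1 * 8760 / 1221 = 273.3 kg/year

273.3 kg/year


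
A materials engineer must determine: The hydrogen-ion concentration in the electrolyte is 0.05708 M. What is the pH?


pH = −log10[H+]
pH = −log10(0.05708) = 1.24

1.24


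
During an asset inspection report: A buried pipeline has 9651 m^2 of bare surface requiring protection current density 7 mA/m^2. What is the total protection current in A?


I = area * current density, then convert mA → A (÷1000)
I = 9651 * 7 / 1000 = 67.56 A

67.56 A


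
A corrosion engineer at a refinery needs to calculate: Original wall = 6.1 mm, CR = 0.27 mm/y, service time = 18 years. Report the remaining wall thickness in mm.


Remaining wall = original − CR × time
t = 6.1 − 0.27*18 = 6.1 − 4.86 = 1.24 mm

1.24 mm


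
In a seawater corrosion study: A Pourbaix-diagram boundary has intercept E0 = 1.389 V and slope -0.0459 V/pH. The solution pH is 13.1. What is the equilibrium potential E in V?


Apply the Pourbaix line equation: E = E0 + slope*pH
E = 1.389 + (-0.0459)*13.1 = 1.389 + (-0.60129) = 0.78771 V
Rounded to 3 decimal places: E = 0.788 V

0.788 V


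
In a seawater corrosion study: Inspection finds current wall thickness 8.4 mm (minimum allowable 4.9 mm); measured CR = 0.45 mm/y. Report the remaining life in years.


Apply the remaining-life relation: RL = (t_current − t_min) / CR
RL = (8.4 − 4.9) / 0.45 = 3.5 / 0.45 = 7.8 years

7.8 years


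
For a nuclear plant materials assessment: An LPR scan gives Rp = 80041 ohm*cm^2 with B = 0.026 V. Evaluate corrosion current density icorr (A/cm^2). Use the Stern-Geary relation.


Apply the Stern-Geary relation: icorr = B / Rp
icorr = 0.026 / 80041 = 3.248×10^-7 A/cm^2

3.248×10^-7 A/cm^2


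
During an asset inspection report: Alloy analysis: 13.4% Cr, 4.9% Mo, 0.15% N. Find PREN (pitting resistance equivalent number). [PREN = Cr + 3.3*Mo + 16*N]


Apply the PREN formula: PREN = Cr + 3.3*Mo + 16*N
PREN = 13.4 + 3.3*4.9 + 16*0.15
PREN = 13.4 + 16.17 + 2.4 = 31.97

31.97


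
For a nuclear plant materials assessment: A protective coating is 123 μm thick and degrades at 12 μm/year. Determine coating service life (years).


Service life = thickness / degradation rate
Life = 123 / 12 = 10.3 years

10.3 years


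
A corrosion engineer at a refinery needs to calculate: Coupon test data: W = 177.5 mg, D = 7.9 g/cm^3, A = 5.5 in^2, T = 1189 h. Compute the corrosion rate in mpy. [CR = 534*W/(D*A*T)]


Apply the mpy weight-loss relation: CR = 534 * W / (D * A * T)
Numerator: 534 * 177.5 = 94785.0
Denominator: 7.9 * 5.5 * 1189 = 51662.05
CR = 94785.0 / 51662.05 = 1.835 mpy

1.835 mpy


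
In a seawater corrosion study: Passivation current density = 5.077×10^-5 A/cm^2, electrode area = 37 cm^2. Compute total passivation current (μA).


I = i_pass * A, then convert A → μA (×10^6)
I = 5.077×10^-5 * 37 * 10^6 = 1878.49 μA

1878.49 μA


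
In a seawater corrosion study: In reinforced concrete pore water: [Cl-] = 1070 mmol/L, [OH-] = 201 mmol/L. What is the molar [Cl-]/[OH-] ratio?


Threshold parameter = [Cl-] / [OH-] (molar basis; both in mmol/L, so units cancel)
Ratio = 1070 / 201 = 5.32

5.32


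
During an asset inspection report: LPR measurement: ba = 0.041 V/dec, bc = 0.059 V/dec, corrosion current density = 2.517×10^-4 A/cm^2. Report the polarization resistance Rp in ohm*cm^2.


Apply the Stern-Geary equation: Rp = ba*bc / (2.303*icorr*(ba+bc))
ba*bc = 0.041*0.059 = 0.002419
ba+bc = 0.1; 2.303*icorr*(ba+bc) = 2.303*2.517×10^-4*0.1 = 5.796651×10^-5
Rp = 0.002419 / 5.796651×10^-5 = 41.7 ohm*cm^2

41.7 ohm*cm^2


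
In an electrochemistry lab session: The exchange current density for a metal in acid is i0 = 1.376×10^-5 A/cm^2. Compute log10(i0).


i0 = 1.376×10^-5 A/cm^2
log10(i0) = -4.861

-4.861


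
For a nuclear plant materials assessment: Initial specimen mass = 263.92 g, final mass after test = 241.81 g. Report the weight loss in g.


Weight loss = initial − final
WL = 263.92 − 241.81 = 22.11 g

22.11 g


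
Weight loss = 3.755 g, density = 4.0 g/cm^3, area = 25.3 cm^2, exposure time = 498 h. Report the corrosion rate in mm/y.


Apply the mm/y weight-loss relation: CR = 87600 * W / (D * A * T)
Numerator: 87600 * 3.755 = 328938.0
Denominator: 4.0 * 25.3 * 498 = 50397.6
CR = 328938.0 / 50397.6 = 6.5269 mm/y

6.5269 mm/y


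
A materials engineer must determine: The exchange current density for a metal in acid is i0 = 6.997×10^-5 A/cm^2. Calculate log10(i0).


i0 = 6.997×10^-5 A/cm^2
log10(i0) = -4.155

-4.155


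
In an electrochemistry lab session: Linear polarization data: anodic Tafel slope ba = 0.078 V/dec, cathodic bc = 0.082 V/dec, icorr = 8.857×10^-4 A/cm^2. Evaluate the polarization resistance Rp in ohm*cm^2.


Apply the Stern-Geary equation: Rp = ba*bc / (2.303*icorr*(ba+bc))
ba*bc = 0.078*0.082 = 0.006396
ba+bc = 0.16; 2.303*icorr*(ba+bc) = 2.303*8.857×10^-4*0.16 = 3.2636274×10^-4
Rp = 0.006396 / 3.2636274×10^-4 = 19.6 ohm*cm^2

19.6 ohm*cm^2


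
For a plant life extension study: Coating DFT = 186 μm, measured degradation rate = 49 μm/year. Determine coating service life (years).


Service life = thickness / degradation rate
Life = 186 / 49 = 3.8 years

3.8 years


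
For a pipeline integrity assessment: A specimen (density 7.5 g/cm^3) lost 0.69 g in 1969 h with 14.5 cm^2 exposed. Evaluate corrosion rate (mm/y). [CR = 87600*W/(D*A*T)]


Apply the mm/y weight-loss relation: CR = 87600 * W / (D * A * T)
Numerator: 87600 * 0.69 = 60444.0
Denominator: 7.5 * 14.5 * 1969 = 214128.75
CR = 60444.0 / 214128.75 = 0.28228 mm/y

0.28228 mm/y


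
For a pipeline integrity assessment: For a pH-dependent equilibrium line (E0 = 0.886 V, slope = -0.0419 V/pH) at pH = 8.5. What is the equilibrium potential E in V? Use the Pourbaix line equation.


Apply the Pourbaix line equation: E = E0 + slope*pH
E = 0.886 + (-0.0419)*8.5 = 0.886 + (-0.35615) = 0.52985 V
Rounded to 4 decimal places: E = 0.5299 V

0.5299 V


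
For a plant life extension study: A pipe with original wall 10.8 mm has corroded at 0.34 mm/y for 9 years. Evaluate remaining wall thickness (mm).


Remaining wall = original − CR × time
t = 10.8 − 0.34*9 = 10.8 − 3.06 = 7.74 mm

7.74 mm


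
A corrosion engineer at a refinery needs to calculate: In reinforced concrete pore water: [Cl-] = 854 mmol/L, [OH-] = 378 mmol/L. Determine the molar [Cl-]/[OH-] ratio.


Threshold parameter = [Cl-] / [OH-] (molar basis; both in mmol/L, so units cancel)
Ratio = 854 / 378 = 2.26

2.26


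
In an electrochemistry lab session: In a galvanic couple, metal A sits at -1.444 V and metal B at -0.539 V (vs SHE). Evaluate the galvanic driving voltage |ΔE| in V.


Driving voltage is the absolute potential difference.
|ΔE| = |-1.444 − (-0.539)| = 0.905 V

0.905 V


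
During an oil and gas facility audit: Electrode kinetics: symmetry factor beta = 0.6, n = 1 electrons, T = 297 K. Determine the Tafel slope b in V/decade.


Apply the Tafel slope relation: b = 2.303*R*T/(beta*n*F)
Numerator: 2.303 * 8.314 * 297 = 5686.7
Denominator: 0.6 * 1 * 96485 = 57891.0
b = 5686.7 / 57891.0 = 0.0982 V/decade

0.0982 V/decade


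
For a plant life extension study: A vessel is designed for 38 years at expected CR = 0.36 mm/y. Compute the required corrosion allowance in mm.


Corrosion allowance = CR × design life
CA = 0.36 * 38 = 13.68 mm

13.68 mm


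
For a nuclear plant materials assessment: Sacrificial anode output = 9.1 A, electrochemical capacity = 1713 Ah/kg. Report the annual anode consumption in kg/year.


Annual consumption = current * hours per year / capacity
Rate = 9.1 * 8760 / 1713 = 46.5 kg/year

46.5 kg/year


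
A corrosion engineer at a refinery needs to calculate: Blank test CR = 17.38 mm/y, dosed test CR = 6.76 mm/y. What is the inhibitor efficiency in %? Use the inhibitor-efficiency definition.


Apply the inhibitor-efficiency definition: IE = (CR_blank − CR_inh)/CR_blank × 100
IE = (17.38 − 6.76) / 17.38 × 100
IE = 10.62 / 17.38 × 100 = 61.1 %

61.1 %


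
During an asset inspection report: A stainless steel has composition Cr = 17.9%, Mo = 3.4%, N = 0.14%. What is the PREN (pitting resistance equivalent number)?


Apply the PREN formula: PREN = Cr + 3.3*Mo + 16*N
PREN = 17.9 + 3.3*3.4 + 16*0.14
PREN = 17.9 + 11.22 + 2.24 = 31.36

31.36


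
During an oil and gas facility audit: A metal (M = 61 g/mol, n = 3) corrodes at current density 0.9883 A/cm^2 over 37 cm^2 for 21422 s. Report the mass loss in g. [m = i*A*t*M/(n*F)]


Apply Faraday's law: m = i*A*t*M / (n*F)
Total charge passed Q = i*A*t = 0.9883*37*21422 = 783340.4162 C
m = Q*M/(n*F) = 783340.4162*61/(3*96485) = 165.082 g

165.082 g


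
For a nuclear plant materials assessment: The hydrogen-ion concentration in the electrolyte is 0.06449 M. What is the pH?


pH = −log10[H+]
pH = −log10(0.06449) = 1.19

1.19


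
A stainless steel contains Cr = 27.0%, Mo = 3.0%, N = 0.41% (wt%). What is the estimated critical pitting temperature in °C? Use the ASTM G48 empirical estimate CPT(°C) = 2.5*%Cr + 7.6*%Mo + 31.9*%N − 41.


Apply the ASTM G48 empirical CPT estimate: CPT(°C) = 2.5*%Cr + 7.6*%Mo + 31.9*%N − 41
2.5*27.0 = 67.5; 7.6*3.0 = 22.8; 31.9*0.41 = 13.079
CPT = 67.5 + 22.8 + 13.079 − 41 = 62.379 °C
Rounded to 0.1 °C: CPT ≈ 62.4 °C

62.4 °C


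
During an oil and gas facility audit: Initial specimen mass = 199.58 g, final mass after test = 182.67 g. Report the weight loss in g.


Weight loss = initial − final
WL = 199.58 − 182.67 = 16.91 g

16.91 g


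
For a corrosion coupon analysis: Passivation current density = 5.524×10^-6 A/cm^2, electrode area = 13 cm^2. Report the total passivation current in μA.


I = i_pass * A, then convert A → μA (×10^6)
I = 5.524×10^-6 * 13 * 10^6 = 71.81 μA

71.81 μA


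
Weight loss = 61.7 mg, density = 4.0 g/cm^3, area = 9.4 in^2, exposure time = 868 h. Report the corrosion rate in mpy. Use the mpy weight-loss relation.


Apply the mpy weight-loss relation: CR = 534 * W / (D * A * T)
Numerator: 534 * 61.7 = 32947.8
Denominator: 4.0 * 9.4 * 868 = 32636.8
CR = 32947.8 / 32636.8 = 1.01 mpy

1.01 mpy


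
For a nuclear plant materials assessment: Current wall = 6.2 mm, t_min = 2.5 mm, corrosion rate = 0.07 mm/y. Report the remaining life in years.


Apply the remaining-life relation: RL = (t_current − t_min) / CR
RL = (6.2 − 2.5) / 0.07 = 3.7 / 0.07 = 52.9 years

52.9 years


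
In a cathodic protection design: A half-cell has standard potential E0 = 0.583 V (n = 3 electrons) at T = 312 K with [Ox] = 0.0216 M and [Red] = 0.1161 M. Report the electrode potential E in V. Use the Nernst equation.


Apply the Nernst equation: E = E0 + (RT/nF)*ln([Ox]/[Red])
Step 1: RT/nF = 8.314*312/(3*96485) = 0.00896156 V
Step 2: [Ox]/[Red] = 0.0216/0.1161 = 0.186047
Step 3: ln(0.186047) = -1.681756
Step 4: correction = 0.00896156 * -1.681756 = -0.0151 V
E = 0.583 + -0.0151 = 0.5679 V

0.5679 V


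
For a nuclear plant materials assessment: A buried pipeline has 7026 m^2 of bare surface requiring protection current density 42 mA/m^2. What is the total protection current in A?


I = area * current density, then convert mA → A (÷1000)
I = 7026 * 42 / 1000 = 295.09 A

295.09 A


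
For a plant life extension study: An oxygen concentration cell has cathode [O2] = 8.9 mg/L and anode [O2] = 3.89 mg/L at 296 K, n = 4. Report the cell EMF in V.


Apply the Nernst concentration-cell relation: E = (RT/nF)*ln(C_cathode/C_anode)
RT/nF = 8.314*296/(4*96485) = 0.00637649 V
ln(8.9/3.89) = 0.82764
E = 0.00637649 * 0.82764 = 0.00528 V

0.00528 V


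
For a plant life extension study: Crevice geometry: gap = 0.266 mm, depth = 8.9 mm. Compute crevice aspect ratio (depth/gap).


Aspect ratio = depth / gap
Ratio = 8.9 / 0.266 = 33.5

33.5


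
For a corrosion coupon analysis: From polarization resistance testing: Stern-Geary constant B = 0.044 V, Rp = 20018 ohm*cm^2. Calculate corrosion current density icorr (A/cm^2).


Apply the Stern-Geary relation: icorr = B / Rp
icorr = 0.044 / 20018 = 2.198×10^-6 A/cm^2

2.198×10^-6 A/cm^2


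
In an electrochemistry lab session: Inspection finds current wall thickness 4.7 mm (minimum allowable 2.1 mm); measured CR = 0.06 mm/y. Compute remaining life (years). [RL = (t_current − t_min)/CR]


Apply the remaining-life relation: RL = (t_current − t_min) / CR
RL = (4.7 − 2.1) / 0.06 = 2.6 / 0.06 = 43.3 years

43.3 years


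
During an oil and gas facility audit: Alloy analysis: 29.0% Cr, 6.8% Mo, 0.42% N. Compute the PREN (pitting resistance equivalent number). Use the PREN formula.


Apply the PREN formula: PREN = Cr + 3.3*Mo + 16*N
PREN = 29.0 + 3.3*6.8 + 16*0.42
PREN = 29.0 + 22.44 + 6.72 = 58.16

58.16


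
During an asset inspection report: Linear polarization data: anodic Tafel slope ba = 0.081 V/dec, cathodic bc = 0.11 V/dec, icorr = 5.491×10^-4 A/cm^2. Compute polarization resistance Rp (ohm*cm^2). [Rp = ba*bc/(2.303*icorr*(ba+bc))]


Apply the Stern-Geary equation: Rp = ba*bc / (2.303*icorr*(ba+bc))
ba*bc = 0.081*0.11 = 0.00891
ba+bc = 0.191; 2.303*icorr*(ba+bc) = 2.303*5.491×10^-4*0.191 = 2.4153426×10^-4
Rp = 0.00891 / 2.4153426×10^-4 = 36.9 ohm*cm^2

36.9 ohm*cm^2


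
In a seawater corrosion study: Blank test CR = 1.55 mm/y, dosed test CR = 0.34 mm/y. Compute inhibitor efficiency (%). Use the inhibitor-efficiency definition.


Apply the inhibitor-efficiency definition: IE = (CR_blank − CR_inh)/CR_blank × 100
IE = (1.55 − 0.34) / 1.55 × 100
IE = 1.21 / 1.55 × 100 = 78.1 %

78.1 %


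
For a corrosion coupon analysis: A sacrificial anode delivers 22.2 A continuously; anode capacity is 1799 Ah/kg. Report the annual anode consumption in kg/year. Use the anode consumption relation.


Annual consumption = current * hours per year / capacity
Rate = 22.2 * 8760 / 1799 = 108.1 kg/year

108.1 kg/year


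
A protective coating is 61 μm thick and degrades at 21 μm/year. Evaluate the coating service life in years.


Service life = thickness / degradation rate
Life = 61 / 21 = 2.9 years

2.9 years


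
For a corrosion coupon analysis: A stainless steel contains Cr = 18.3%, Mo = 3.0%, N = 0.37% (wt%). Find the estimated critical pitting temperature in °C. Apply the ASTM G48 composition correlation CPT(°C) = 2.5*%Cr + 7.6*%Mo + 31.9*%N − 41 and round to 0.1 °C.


Apply the ASTM G48 empirical CPT estimate: CPT(°C) = 2.5*%Cr + 7.6*%Mo + 31.9*%N − 41
2.5*18.3 = 45.75; 7.6*3.0 = 22.8; 31.9*0.37 = 11.803
CPT = 45.75 + 22.8 + 11.803 − 41 = 39.353 °C
Rounded to 0.1 °C: CPT ≈ 39.4 °C

39.4 °C


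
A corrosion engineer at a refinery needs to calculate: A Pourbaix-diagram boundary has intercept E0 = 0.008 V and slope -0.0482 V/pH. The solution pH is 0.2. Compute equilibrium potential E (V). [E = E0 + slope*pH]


Apply the Pourbaix line equation: E = E0 + slope*pH
E = 0.008 + (-0.0482)*0.2 = 0.008 + (-0.00964) = -0.00164 V
Rounded to 3 decimal places: E = -0.002 V

-0.002 V


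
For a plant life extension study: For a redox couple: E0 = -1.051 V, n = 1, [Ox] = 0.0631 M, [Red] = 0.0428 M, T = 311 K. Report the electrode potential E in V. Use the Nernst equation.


Apply the Nernst equation: E = E0 + (RT/nF)*ln([Ox]/[Red])
Step 1: RT/nF = 8.314*311/(1*96485) = 0.02679851 V
Step 2: [Ox]/[Red] = 0.0631/0.0428 = 1.474299
Step 3: ln(1.474299) = 0.388183
Step 4: correction = 0.02679851 * 0.388183 = 0.0104 V
E = -1.051 + 0.0104 = -1.0406 V

-1.0406 V


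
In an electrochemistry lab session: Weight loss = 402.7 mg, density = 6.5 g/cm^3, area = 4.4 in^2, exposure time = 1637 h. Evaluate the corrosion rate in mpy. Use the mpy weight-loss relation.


Apply the mpy weight-loss relation: CR = 534 * W / (D * A * T)
Numerator: 534 * 402.7 = 215041.8
Denominator: 6.5 * 4.4 * 1637 = 46818.2
CR = 215041.8 / 46818.2 = 4.593 mpy

4.593 mpy


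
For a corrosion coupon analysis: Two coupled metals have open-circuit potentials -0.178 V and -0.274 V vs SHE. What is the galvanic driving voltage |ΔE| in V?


Driving voltage is the absolute potential difference.
|ΔE| = |-0.178 − (-0.274)| = 0.096 V

0.096 V


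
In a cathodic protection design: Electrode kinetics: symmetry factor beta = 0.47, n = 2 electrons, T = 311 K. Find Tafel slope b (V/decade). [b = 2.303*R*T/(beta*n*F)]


Apply the Tafel slope relation: b = 2.303*R*T/(beta*n*F)
Numerator: 2.303 * 8.314 * 311 = 5954.76
Denominator: 0.47 * 2 * 96485 = 90695.9
b = 5954.76 / 90695.9 = 0.0657 V/decade

0.0657 V/decade


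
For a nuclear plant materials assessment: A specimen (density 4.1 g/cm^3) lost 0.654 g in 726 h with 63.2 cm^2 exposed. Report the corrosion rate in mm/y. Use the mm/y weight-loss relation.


Apply the mm/y weight-loss relation: CR = 87600 * W / (D * A * T)
Numerator: 87600 * 0.654 = 57290.4
Denominator: 4.1 * 63.2 * 726 = 188121.12
CR = 57290.4 / 188121.12 = 0.3045 mm/y

0.3045 mm/y


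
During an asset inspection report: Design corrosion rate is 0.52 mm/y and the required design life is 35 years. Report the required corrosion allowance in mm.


Corrosion allowance = CR × design life
CA = 0.52 * 35 = 18.2 mm

18.2 mm
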